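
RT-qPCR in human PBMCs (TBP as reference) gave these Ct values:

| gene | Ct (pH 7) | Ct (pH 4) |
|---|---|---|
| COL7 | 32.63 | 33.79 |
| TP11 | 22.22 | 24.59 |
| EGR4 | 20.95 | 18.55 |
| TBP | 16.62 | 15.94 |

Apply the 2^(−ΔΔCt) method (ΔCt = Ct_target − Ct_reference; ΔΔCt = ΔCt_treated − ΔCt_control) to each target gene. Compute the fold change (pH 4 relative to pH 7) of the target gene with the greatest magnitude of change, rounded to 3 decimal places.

0.121

COL7: ΔΔCt = (33.79−15.94) − (32.63−16.62) = 17.85 − 16.01 = 1.84; fold change = 2^-1.84 = 0.279
TP11: ΔΔCt = (24.59−15.94) − (22.22−16.62) = 8.65 − 5.60 = 3.05; fold change = 2^-3.05 = 0.121
EGR4: ΔΔCt = (18.55−15.94) − (20.95−16.62) = 2.61 − 4.33 = -1.72; fold change = 2^1.72 = 3.294
TP11 has the largest |ΔΔCt| = 3.05.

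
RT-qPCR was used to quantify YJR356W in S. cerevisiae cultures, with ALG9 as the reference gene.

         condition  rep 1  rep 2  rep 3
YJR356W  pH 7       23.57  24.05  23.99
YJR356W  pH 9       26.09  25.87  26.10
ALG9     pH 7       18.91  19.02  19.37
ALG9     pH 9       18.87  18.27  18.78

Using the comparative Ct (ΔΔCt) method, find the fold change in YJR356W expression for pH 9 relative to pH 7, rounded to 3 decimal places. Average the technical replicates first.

Mean Ct: YJR356W pH 7 23.870; YJR356W pH 9 26.020; ALG9 pH 7 19.100; ALG9 pH 9 18.640
ΔCt(pH 7) = 23.870 − 19.100 = 4.770
ΔCt(pH 9) = 26.020 − 18.640 = 7.380
ΔΔCt = 7.380 − 4.770 = 2.610
Fold change = 2^(−2.610) = 0.1638

0.164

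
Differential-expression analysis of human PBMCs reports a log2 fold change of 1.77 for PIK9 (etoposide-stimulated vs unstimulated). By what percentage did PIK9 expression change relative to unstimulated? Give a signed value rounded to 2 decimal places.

Fold change = 2^(1.77) = 3.4105
Percent change = (FC − 1) × 100% = (3.4105 − 1) × 100 = 241.05%

241.05%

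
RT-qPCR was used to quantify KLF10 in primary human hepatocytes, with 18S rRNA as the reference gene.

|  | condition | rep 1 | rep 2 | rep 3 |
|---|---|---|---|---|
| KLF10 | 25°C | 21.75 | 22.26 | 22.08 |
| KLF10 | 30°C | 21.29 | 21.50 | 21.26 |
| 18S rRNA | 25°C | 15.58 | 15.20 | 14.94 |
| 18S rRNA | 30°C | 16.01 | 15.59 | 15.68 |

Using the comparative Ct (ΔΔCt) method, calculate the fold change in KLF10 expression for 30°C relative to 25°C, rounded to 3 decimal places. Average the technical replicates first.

Mean Ct: KLF10 25°C 22.030; KLF10 30°C 21.350; 18S rRNA 25°C 15.240; 18S rRNA 30°C 15.760
ΔCt(25°C) = 22.030 − 15.240 = 6.790
ΔCt(30°C) = 21.350 − 15.760 = 5.590
ΔΔCt = 5.590 − 6.790 = -1.200
Fold change = 2^(−(-1.200)) = 2^1.200 = 2.2974

2.297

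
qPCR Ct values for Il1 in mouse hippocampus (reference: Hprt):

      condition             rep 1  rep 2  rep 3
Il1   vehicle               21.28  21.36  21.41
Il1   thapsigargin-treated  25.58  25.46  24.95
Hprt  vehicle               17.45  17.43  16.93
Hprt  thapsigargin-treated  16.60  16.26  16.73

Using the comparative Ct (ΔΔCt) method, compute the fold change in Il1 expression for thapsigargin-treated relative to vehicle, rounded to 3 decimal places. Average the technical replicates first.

0.038

Mean Ct: Il1 vehicle 21.350; Il1 thapsigargin-treated 25.330; Hprt vehicle 17.270; Hprt thapsigargin-treated 16.530
ΔCt(vehicle) = 21.350 − 17.270 = 4.080
ΔCt(thapsigargin-treated) = 25.330 − 16.530 = 8.800
ΔΔCt = 8.800 − 4.080 = 4.720
Fold change = 2^(−4.720) = 0.0379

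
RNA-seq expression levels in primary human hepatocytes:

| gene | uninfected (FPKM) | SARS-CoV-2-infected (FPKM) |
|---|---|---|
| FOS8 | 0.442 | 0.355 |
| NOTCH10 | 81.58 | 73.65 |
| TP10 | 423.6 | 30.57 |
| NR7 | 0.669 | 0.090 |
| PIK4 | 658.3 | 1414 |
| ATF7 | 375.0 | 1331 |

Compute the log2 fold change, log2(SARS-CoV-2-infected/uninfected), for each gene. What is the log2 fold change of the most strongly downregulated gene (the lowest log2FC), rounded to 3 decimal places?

log2(0.355/0.442) = -0.316  (FOS8)
log2(73.65/81.58) = -0.148  (NOTCH10)
log2(30.57/423.6) = -3.793  (TP10)
log2(0.090/0.669) = -2.894  (NR7)
log2(1414/658.3) = 1.103  (PIK4)
log2(1331/375.0) = 1.828  (ATF7)
TP10 is most strongly downregulated.

-3.793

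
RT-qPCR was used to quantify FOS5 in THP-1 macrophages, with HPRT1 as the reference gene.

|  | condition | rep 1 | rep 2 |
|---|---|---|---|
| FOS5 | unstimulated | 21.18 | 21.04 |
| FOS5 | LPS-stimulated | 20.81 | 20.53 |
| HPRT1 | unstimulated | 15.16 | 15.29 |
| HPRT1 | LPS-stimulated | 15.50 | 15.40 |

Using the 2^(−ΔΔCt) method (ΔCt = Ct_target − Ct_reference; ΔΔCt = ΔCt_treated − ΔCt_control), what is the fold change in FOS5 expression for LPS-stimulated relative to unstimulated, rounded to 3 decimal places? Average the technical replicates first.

1.586

Mean Ct: FOS5 unstimulated 21.110; FOS5 LPS-stimulated 20.670; HPRT1 unstimulated 15.225; HPRT1 LPS-stimulated 15.450
ΔCt(unstimulated) = 21.110 − 15.225 = 5.885
ΔCt(LPS-stimulated) = 20.670 − 15.450 = 5.220
ΔΔCt = 5.220 − 5.885 = -0.665
Fold change = 2^(−(-0.665)) = 2^0.665 = 1.5856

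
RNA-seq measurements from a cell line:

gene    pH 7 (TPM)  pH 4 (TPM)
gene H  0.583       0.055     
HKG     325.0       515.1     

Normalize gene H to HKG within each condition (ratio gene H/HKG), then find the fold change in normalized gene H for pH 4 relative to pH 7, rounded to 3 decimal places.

gene H/HKG (pH 7) = 0.583 / 325.0 = 0.0017938
gene H/HKG (pH 4) = 0.055 / 515.1 = 0.00010678
Fold change = 0.00010678 / 0.0017938 = 0.0595

0.060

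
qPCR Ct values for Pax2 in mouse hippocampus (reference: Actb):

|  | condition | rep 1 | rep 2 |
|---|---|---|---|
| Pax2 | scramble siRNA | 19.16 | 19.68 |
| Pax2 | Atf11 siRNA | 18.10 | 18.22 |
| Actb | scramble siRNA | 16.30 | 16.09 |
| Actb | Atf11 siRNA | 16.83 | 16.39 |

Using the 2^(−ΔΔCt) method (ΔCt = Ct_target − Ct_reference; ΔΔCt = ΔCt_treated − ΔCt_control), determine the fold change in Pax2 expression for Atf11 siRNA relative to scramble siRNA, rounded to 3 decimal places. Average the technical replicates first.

3.193

Mean Ct: Pax2 scramble siRNA 19.420; Pax2 Atf11 siRNA 18.160; Actb scramble siRNA 16.195; Actb Atf11 siRNA 16.610
ΔCt(scramble siRNA) = 19.420 − 16.195 = 3.225
ΔCt(Atf11 siRNA) = 18.160 − 16.610 = 1.550
ΔΔCt = 1.550 − 3.225 = -1.675
Fold change = 2^(−(-1.675)) = 2^1.675 = 3.1932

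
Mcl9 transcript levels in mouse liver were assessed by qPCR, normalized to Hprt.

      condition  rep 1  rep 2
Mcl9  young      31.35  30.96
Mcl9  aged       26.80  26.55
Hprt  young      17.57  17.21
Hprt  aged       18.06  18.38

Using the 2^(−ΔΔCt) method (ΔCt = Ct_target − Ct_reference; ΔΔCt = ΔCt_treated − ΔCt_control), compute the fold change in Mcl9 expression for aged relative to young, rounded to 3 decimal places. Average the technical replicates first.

39.671

Mean Ct: Mcl9 young 31.155; Mcl9 aged 26.675; Hprt young 17.390; Hprt aged 18.220
ΔCt(young) = 31.155 − 17.390 = 13.765
ΔCt(aged) = 26.675 − 18.220 = 8.455
ΔΔCt = 8.455 − 13.765 = -5.310
Fold change = 2^(−(-5.310)) = 2^5.310 = 39.6706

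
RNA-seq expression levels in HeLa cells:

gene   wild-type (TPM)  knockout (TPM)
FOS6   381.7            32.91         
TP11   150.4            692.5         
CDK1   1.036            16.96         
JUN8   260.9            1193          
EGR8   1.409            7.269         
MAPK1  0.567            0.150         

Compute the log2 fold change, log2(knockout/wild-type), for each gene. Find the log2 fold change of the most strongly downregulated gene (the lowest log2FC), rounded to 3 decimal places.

log2(32.91/381.7) = -3.536  (FOS6)
log2(692.5/150.4) = 2.203  (TP11)
log2(16.96/1.036) = 4.033  (CDK1)
log2(1193/260.9) = 2.193  (JUN8)
log2(7.269/1.409) = 2.367  (EGR8)
log2(0.150/0.567) = -1.918  (MAPK1)
FOS6 is most strongly downregulated.

-3.536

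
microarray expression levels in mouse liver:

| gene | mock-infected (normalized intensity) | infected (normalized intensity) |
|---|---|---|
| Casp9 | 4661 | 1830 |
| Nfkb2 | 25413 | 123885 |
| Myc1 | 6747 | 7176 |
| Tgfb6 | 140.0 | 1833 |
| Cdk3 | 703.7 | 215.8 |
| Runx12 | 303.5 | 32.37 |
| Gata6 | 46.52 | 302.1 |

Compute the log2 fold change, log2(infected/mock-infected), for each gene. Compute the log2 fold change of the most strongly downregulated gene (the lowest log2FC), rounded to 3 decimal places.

log2(1830/4661) = -1.349  (Casp9)
log2(123885/25413) = 2.285  (Nfkb2)
log2(7176/6747) = 0.089  (Myc1)
log2(1833/140.0) = 3.711  (Tgfb6)
log2(215.8/703.7) = -1.705  (Cdk3)
log2(32.37/303.5) = -3.229  (Runx12)
log2(302.1/46.52) = 2.699  (Gata6)
Runx12 is most strongly downregulated.

-3.229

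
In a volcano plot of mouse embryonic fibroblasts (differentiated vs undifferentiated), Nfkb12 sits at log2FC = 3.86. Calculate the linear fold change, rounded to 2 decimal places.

Fold change = 2^(3.86) = 14.520

14.52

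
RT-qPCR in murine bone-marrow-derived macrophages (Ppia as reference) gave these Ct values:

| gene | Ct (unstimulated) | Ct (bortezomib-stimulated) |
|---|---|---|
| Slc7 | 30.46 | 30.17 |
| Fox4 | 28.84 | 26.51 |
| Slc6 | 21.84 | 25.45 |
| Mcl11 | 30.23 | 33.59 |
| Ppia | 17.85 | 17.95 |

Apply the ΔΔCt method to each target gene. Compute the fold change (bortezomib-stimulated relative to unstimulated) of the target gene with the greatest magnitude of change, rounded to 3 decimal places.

Slc7: ΔΔCt = (30.17−17.95) − (30.46−17.85) = 12.22 − 12.61 = -0.39; fold change = 2^0.39 = 1.310
Fox4: ΔΔCt = (26.51−17.95) − (28.84−17.85) = 8.56 − 10.99 = -2.43; fold change = 2^2.43 = 5.389
Slc6: ΔΔCt = (25.45−17.95) − (21.84−17.85) = 7.50 − 3.99 = 3.51; fold change = 2^-3.51 = 0.088
Mcl11: ΔΔCt = (33.59−17.95) − (30.23−17.85) = 15.64 − 12.38 = 3.26; fold change = 2^-3.26 = 0.104
Slc6 has the largest |ΔΔCt| = 3.51.

0.088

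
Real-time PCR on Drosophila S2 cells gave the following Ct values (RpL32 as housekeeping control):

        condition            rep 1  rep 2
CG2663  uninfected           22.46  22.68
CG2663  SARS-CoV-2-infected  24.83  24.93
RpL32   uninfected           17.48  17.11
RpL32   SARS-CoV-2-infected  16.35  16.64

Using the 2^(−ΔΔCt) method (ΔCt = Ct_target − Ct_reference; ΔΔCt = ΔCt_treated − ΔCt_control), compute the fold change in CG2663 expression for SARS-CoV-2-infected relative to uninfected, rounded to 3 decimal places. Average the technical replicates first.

Mean Ct: CG2663 uninfected 22.570; CG2663 SARS-CoV-2-infected 24.880; RpL32 uninfected 17.295; RpL32 SARS-CoV-2-infected 16.495
ΔCt(uninfected) = 22.570 − 17.295 = 5.275
ΔCt(SARS-CoV-2-infected) = 24.880 − 16.495 = 8.385
ΔΔCt = 8.385 − 5.275 = 3.110
Fold change = 2^(−3.110) = 0.1158

0.116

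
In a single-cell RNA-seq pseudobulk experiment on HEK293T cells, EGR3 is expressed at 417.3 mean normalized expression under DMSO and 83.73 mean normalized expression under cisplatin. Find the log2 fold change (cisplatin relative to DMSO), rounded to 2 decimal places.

-2.32

Fold change = 83.73 / 417.3 = 0.2006
log2(0.2006) = -2.317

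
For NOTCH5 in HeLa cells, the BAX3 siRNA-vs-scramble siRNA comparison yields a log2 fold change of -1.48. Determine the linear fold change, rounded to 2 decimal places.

0.36

Fold change = 2^(-1.48) = 0.358
That is, NOTCH5 drops to 35.8% of the scramble siRNA level.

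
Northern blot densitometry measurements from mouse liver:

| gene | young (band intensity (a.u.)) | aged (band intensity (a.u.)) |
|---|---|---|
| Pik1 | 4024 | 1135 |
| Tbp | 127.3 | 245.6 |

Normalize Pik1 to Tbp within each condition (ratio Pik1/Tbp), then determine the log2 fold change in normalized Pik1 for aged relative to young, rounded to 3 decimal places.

-2.774

Pik1/Tbp (young) = 4024 / 127.3 = 31.61
Pik1/Tbp (aged) = 1135 / 245.6 = 4.6213
Fold change = 4.6213 / 31.61 = 0.1462
log2(0.1462) = -2.7740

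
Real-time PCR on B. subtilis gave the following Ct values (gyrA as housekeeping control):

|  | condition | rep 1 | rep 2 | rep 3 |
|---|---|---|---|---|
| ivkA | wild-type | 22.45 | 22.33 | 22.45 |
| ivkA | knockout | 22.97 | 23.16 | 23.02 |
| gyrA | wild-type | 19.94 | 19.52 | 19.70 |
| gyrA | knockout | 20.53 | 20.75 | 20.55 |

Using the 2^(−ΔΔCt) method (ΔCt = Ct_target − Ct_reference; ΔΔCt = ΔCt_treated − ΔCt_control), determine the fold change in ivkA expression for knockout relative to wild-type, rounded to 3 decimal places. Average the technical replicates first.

Mean Ct: ivkA wild-type 22.410; ivkA knockout 23.050; gyrA wild-type 19.720; gyrA knockout 20.610
ΔCt(wild-type) = 22.410 − 19.720 = 2.690
ΔCt(knockout) = 23.050 − 20.610 = 2.440
ΔΔCt = 2.440 − 2.690 = -0.250
Fold change = 2^(−(-0.250)) = 2^0.250 = 1.1892

1.189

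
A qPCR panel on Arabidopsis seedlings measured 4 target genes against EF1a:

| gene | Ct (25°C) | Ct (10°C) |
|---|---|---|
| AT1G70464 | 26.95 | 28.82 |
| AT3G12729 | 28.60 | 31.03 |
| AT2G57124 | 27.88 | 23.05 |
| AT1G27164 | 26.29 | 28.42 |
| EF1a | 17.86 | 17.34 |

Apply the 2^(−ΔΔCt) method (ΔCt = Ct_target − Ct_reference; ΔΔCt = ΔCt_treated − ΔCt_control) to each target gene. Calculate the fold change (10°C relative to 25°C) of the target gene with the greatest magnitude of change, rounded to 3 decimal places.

AT1G70464: ΔΔCt = (28.82−17.34) − (26.95−17.86) = 11.48 − 9.09 = 2.39; fold change = 2^-2.39 = 0.191
AT3G12729: ΔΔCt = (31.03−17.34) − (28.60−17.86) = 13.69 − 10.74 = 2.95; fold change = 2^-2.95 = 0.129
AT2G57124: ΔΔCt = (23.05−17.34) − (27.88−17.86) = 5.71 − 10.02 = -4.31; fold change = 2^4.31 = 19.835
AT1G27164: ΔΔCt = (28.42−17.34) − (26.29−17.86) = 11.08 − 8.43 = 2.65; fold change = 2^-2.65 = 0.159
AT2G57124 has the largest |ΔΔCt| = 4.31.

19.835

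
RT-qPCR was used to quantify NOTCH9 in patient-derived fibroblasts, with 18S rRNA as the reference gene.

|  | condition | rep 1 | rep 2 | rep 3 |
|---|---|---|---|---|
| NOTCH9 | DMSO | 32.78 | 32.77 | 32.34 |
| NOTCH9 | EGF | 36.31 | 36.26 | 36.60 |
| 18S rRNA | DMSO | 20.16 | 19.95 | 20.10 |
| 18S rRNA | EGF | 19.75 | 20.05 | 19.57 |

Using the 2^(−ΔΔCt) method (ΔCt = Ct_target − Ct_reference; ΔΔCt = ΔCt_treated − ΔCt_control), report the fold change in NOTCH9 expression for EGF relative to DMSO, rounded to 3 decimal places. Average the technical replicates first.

Mean Ct: NOTCH9 DMSO 32.630; NOTCH9 EGF 36.390; 18S rRNA DMSO 20.070; 18S rRNA EGF 19.790
ΔCt(DMSO) = 32.630 − 20.070 = 12.560
ΔCt(EGF) = 36.390 − 19.790 = 16.600
ΔΔCt = 16.600 − 12.560 = 4.040
Fold change = 2^(−4.040) = 0.0608

0.061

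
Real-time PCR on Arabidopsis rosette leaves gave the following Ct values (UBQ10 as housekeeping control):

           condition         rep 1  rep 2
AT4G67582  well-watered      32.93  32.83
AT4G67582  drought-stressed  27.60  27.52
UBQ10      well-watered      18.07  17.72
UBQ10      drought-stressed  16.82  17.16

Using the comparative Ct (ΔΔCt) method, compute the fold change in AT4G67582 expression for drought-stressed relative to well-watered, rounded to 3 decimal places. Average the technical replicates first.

Mean Ct: AT4G67582 well-watered 32.880; AT4G67582 drought-stressed 27.560; UBQ10 well-watered 17.895; UBQ10 drought-stressed 16.990
ΔCt(well-watered) = 32.880 − 17.895 = 14.985
ΔCt(drought-stressed) = 27.560 − 16.990 = 10.570
ΔΔCt = 10.570 − 14.985 = -4.415
Fold change = 2^(−(-4.415)) = 2^4.415 = 21.3328

21.333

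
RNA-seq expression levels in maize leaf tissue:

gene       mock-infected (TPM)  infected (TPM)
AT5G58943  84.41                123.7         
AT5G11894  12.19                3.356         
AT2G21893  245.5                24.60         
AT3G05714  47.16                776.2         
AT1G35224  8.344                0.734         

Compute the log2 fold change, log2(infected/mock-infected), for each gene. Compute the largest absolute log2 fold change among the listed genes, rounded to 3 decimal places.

4.041

log2(123.7/84.41) = 0.551  (AT5G58943)
log2(3.356/12.19) = -1.861  (AT5G11894)
log2(24.60/245.5) = -3.319  (AT2G21893)
log2(776.2/47.16) = 4.041  (AT3G05714)
log2(0.734/8.344) = -3.507  (AT1G35224)
The largest magnitude belongs to AT3G05714.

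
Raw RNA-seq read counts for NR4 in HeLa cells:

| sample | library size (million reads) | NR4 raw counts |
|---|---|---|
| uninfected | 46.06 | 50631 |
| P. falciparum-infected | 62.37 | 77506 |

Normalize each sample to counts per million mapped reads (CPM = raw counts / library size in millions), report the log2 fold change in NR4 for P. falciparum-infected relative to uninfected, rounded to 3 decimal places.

CPM(uninfected) = 50631 / 46.06 = 1099.2401
CPM(P. falciparum-infected) = 77506 / 62.37 = 1242.6808
Fold change = 1242.6808 / 1099.2401 = 1.13049
log2(1.13049) = 0.1769

0.177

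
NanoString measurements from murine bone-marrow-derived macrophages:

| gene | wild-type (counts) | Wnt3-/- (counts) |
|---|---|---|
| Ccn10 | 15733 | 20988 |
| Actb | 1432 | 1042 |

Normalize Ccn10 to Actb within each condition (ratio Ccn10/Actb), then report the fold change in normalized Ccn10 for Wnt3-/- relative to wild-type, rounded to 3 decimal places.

Ccn10/Actb (wild-type) = 15733 / 1432 = 10.987
Ccn10/Actb (Wnt3-/-) = 20988 / 1042 = 20.142
Fold change = 20.142 / 10.987 = 1.8333

1.833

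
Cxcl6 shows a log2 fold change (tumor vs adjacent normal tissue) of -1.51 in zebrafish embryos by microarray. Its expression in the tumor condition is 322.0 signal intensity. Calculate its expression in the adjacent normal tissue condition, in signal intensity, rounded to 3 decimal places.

Fold change = 2^(-1.51) = 0.3511
adjacent normal tissue expression = 322.0 / 0.3511 = 917.088

917.088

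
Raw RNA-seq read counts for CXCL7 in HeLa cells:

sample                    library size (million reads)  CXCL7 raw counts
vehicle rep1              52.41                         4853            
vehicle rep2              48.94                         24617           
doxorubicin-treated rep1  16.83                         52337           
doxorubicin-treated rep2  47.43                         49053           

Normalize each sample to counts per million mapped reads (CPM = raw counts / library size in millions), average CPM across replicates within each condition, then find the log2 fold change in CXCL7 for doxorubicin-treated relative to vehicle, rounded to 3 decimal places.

CPM(vehicle rep1) = 4853 / 52.41 = 92.5968
CPM(vehicle rep2) = 24617 / 48.94 = 503.0037
CPM(doxorubicin-treated rep1) = 52337 / 16.83 = 3109.7445
CPM(doxorubicin-treated rep2) = 49053 / 47.43 = 1034.2188
mean CPM(vehicle) = 297.8003; mean CPM(doxorubicin-treated) = 2071.9817
Fold change = 2071.9817 / 297.8003 = 6.95762
log2(6.95762) = 2.7986

2.799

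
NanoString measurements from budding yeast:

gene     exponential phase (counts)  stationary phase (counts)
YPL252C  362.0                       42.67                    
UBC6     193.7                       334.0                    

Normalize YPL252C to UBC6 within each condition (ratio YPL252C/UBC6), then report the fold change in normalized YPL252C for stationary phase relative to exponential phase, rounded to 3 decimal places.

YPL252C/UBC6 (exponential phase) = 362.0 / 193.7 = 1.8689
YPL252C/UBC6 (stationary phase) = 42.67 / 334.0 = 0.12775
Fold change = 0.12775 / 1.8689 = 0.0684

0.068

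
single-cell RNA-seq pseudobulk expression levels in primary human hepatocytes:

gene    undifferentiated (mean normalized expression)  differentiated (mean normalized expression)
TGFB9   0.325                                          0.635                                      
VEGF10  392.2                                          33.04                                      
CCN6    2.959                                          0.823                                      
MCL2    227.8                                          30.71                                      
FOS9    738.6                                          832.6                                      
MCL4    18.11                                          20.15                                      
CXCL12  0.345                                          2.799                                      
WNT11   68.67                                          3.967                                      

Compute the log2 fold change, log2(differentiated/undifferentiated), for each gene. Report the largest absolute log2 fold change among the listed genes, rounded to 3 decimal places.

4.114

log2(0.635/0.325) = 0.966  (TGFB9)
log2(33.04/392.2) = -3.569  (VEGF10)
log2(0.823/2.959) = -1.846  (CCN6)
log2(30.71/227.8) = -2.891  (MCL2)
log2(832.6/738.6) = 0.173  (FOS9)
log2(20.15/18.11) = 0.154  (MCL4)
log2(2.799/0.345) = 3.020  (CXCL12)
log2(3.967/68.67) = -4.114  (WNT11)
The largest magnitude belongs to WNT11.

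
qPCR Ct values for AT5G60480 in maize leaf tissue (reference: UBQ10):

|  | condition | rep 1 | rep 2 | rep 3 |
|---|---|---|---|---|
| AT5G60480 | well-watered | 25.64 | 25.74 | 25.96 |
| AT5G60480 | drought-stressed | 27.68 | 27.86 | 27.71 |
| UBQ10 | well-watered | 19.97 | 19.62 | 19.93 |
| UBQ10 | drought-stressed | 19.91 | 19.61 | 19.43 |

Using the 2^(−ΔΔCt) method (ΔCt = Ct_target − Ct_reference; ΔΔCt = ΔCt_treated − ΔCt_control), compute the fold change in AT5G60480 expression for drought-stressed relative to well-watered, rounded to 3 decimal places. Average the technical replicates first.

Mean Ct: AT5G60480 well-watered 25.780; AT5G60480 drought-stressed 27.750; UBQ10 well-watered 19.840; UBQ10 drought-stressed 19.650
ΔCt(well-watered) = 25.780 − 19.840 = 5.940
ΔCt(drought-stressed) = 27.750 − 19.650 = 8.100
ΔΔCt = 8.100 − 5.940 = 2.160
Fold change = 2^(−2.160) = 0.2238

0.224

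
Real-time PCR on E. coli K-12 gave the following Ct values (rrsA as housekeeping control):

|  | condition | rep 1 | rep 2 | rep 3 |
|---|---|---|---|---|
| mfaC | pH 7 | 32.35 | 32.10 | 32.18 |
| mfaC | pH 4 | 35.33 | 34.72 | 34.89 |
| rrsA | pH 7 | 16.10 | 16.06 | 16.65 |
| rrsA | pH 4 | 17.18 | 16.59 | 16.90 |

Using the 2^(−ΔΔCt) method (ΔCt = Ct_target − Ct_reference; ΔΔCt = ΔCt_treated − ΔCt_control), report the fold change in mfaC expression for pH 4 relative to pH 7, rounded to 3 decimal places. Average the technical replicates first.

0.225

Mean Ct: mfaC pH 7 32.210; mfaC pH 4 34.980; rrsA pH 7 16.270; rrsA pH 4 16.890
ΔCt(pH 7) = 32.210 − 16.270 = 15.940
ΔCt(pH 4) = 34.980 − 16.890 = 18.090
ΔΔCt = 18.090 − 15.940 = 2.150
Fold change = 2^(−2.150) = 0.2253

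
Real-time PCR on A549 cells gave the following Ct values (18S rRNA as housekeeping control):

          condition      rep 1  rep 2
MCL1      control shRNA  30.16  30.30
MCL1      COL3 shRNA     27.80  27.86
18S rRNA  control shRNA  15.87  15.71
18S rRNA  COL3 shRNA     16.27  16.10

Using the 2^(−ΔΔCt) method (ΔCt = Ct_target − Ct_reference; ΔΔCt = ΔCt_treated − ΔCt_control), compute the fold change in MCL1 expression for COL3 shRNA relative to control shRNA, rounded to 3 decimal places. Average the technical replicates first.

Mean Ct: MCL1 control shRNA 30.230; MCL1 COL3 shRNA 27.830; 18S rRNA control shRNA 15.790; 18S rRNA COL3 shRNA 16.185
ΔCt(control shRNA) = 30.230 − 15.790 = 14.440
ΔCt(COL3 shRNA) = 27.830 − 16.185 = 11.645
ΔΔCt = 11.645 − 14.440 = -2.795
Fold change = 2^(−(-2.795)) = 2^2.795 = 6.9403

6.940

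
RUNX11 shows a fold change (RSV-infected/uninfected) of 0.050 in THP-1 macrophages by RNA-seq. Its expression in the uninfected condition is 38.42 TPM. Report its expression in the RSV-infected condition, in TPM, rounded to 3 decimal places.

RSV-infected expression = 38.42 × 0.050 = 1.921

1.921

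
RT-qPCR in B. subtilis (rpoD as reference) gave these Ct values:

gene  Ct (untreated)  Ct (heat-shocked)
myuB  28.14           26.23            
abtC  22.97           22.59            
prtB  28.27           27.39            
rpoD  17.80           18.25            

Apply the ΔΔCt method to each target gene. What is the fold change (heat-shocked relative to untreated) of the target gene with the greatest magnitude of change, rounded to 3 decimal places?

5.134

myuB: ΔΔCt = (26.23−18.25) − (28.14−17.80) = 7.98 − 10.34 = -2.36; fold change = 2^2.36 = 5.134
abtC: ΔΔCt = (22.59−18.25) − (22.97−17.80) = 4.34 − 5.17 = -0.83; fold change = 2^0.83 = 1.778
prtB: ΔΔCt = (27.39−18.25) − (28.27−17.80) = 9.14 − 10.47 = -1.33; fold change = 2^1.33 = 2.514
myuB has the largest |ΔΔCt| = 2.36.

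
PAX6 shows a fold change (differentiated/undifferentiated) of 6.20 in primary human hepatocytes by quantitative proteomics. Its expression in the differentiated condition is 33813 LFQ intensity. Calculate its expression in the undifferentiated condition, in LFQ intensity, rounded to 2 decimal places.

5453.71

undifferentiated expression = 33813 / 6.20 = 5453.71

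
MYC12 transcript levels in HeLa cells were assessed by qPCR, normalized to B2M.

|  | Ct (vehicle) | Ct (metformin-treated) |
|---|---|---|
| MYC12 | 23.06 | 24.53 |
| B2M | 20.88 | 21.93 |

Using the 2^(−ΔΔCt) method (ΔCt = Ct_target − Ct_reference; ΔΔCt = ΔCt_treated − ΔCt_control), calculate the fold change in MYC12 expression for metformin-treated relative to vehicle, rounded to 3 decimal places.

0.747

ΔCt(vehicle) = 23.060 − 20.880 = 2.180
ΔCt(metformin-treated) = 24.530 − 21.930 = 2.600
ΔΔCt = 2.600 − 2.180 = 0.420
Fold change = 2^(−0.420) = 0.7474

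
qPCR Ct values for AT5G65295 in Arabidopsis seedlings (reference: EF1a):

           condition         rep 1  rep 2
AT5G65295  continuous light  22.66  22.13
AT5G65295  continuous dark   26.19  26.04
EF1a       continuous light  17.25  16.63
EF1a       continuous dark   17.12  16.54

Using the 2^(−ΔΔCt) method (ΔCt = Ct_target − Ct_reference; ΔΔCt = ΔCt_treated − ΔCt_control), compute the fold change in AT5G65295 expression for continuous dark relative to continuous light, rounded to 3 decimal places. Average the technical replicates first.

0.070

Mean Ct: AT5G65295 continuous light 22.395; AT5G65295 continuous dark 26.115; EF1a continuous light 16.940; EF1a continuous dark 16.830
ΔCt(continuous light) = 22.395 − 16.940 = 5.455
ΔCt(continuous dark) = 26.115 − 16.830 = 9.285
ΔΔCt = 9.285 − 5.455 = 3.830
Fold change = 2^(−3.830) = 0.0703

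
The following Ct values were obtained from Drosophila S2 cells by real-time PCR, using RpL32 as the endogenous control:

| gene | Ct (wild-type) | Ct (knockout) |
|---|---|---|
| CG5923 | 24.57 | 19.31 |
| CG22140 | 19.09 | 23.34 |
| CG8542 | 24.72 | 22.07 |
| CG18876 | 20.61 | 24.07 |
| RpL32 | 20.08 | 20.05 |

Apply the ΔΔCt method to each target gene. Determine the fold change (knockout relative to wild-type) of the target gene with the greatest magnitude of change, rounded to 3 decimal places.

CG5923: ΔΔCt = (19.31−20.05) − (24.57−20.08) = -0.74 − 4.49 = -5.23; fold change = 2^5.23 = 37.531
CG22140: ΔΔCt = (23.34−20.05) − (19.09−20.08) = 3.29 − (-0.99) = 4.28; fold change = 2^-4.28 = 0.051
CG8542: ΔΔCt = (22.07−20.05) − (24.72−20.08) = 2.02 − 4.64 = -2.62; fold change = 2^2.62 = 6.148
CG18876: ΔΔCt = (24.07−20.05) − (20.61−20.08) = 4.02 − 0.53 = 3.49; fold change = 2^-3.49 = 0.089
CG5923 has the largest |ΔΔCt| = 5.23.

37.531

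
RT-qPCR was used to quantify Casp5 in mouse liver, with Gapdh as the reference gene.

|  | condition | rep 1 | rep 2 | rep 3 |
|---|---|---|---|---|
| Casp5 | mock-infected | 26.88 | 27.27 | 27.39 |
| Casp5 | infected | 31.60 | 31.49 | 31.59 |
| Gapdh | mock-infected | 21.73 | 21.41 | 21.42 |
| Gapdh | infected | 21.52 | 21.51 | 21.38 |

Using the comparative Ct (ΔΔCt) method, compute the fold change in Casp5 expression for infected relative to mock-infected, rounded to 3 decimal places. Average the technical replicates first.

Mean Ct: Casp5 mock-infected 27.180; Casp5 infected 31.560; Gapdh mock-infected 21.520; Gapdh infected 21.470
ΔCt(mock-infected) = 27.180 − 21.520 = 5.660
ΔCt(infected) = 31.560 − 21.470 = 10.090
ΔΔCt = 10.090 − 5.660 = 4.430
Fold change = 2^(−4.430) = 0.0464

0.046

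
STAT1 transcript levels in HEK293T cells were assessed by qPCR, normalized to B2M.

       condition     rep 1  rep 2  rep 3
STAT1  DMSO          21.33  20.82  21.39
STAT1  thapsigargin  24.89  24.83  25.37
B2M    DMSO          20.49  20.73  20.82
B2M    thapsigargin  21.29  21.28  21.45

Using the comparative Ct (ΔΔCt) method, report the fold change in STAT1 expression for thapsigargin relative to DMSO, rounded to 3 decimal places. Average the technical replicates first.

0.110

Mean Ct: STAT1 DMSO 21.180; STAT1 thapsigargin 25.030; B2M DMSO 20.680; B2M thapsigargin 21.340
ΔCt(DMSO) = 21.180 − 20.680 = 0.500
ΔCt(thapsigargin) = 25.030 − 21.340 = 3.690
ΔΔCt = 3.690 − 0.500 = 3.190
Fold change = 2^(−3.190) = 0.1096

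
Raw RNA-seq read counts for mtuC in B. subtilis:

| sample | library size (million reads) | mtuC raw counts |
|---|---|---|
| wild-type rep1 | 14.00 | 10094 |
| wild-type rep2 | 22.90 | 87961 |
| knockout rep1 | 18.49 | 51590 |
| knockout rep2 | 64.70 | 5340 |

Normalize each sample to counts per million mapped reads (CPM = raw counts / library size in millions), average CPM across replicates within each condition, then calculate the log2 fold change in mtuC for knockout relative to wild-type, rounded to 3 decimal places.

CPM(wild-type rep1) = 10094 / 14.00 = 721.0000
CPM(wild-type rep2) = 87961 / 22.90 = 3841.0917
CPM(knockout rep1) = 51590 / 18.49 = 2790.1568
CPM(knockout rep2) = 5340 / 64.70 = 82.5348
mean CPM(wild-type) = 2281.0459; mean CPM(knockout) = 1436.3458
Fold change = 1436.3458 / 2281.0459 = 0.62969
log2(0.62969) = -0.6673

-0.667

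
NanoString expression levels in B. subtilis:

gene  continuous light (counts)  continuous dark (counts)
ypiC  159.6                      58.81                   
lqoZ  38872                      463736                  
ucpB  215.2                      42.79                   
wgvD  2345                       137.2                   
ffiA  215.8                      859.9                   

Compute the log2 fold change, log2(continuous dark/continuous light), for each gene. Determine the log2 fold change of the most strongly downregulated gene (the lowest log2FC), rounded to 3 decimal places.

-4.095

log2(58.81/159.6) = -1.440  (ypiC)
log2(463736/38872) = 3.577  (lqoZ)
log2(42.79/215.2) = -2.330  (ucpB)
log2(137.2/2345) = -4.095  (wgvD)
log2(859.9/215.8) = 1.994  (ffiA)
wgvD is most strongly downregulated.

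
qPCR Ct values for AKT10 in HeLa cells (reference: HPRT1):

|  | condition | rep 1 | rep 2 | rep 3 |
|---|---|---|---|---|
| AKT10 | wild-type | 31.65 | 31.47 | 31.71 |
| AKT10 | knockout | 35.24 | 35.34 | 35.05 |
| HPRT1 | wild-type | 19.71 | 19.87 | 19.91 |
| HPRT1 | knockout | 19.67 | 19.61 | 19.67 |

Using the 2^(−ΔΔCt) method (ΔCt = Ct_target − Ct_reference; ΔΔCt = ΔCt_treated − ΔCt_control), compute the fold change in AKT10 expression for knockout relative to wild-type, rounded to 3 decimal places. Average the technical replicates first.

0.073

Mean Ct: AKT10 wild-type 31.610; AKT10 knockout 35.210; HPRT1 wild-type 19.830; HPRT1 knockout 19.650
ΔCt(wild-type) = 31.610 − 19.830 = 11.780
ΔCt(knockout) = 35.210 − 19.650 = 15.560
ΔΔCt = 15.560 − 11.780 = 3.780
Fold change = 2^(−3.780) = 0.0728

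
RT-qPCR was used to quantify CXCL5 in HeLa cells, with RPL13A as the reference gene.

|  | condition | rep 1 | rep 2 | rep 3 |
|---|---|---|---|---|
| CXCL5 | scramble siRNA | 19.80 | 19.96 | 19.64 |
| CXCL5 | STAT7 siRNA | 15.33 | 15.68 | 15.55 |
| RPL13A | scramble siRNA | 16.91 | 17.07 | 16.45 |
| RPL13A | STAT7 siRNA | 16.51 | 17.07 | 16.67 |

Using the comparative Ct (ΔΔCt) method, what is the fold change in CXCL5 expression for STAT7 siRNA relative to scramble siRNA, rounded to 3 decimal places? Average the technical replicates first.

Mean Ct: CXCL5 scramble siRNA 19.800; CXCL5 STAT7 siRNA 15.520; RPL13A scramble siRNA 16.810; RPL13A STAT7 siRNA 16.750
ΔCt(scramble siRNA) = 19.800 − 16.810 = 2.990
ΔCt(STAT7 siRNA) = 15.520 − 16.750 = -1.230
ΔΔCt = -1.230 − 2.990 = -4.220
Fold change = 2^(−(-4.220)) = 2^4.220 = 18.6357

18.636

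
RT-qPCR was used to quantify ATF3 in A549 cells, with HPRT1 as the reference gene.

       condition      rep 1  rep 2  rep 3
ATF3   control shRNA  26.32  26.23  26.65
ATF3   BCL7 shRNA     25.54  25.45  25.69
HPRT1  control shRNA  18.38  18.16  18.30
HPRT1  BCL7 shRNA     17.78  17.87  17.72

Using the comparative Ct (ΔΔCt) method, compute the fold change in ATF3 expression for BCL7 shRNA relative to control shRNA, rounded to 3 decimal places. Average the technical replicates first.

Mean Ct: ATF3 control shRNA 26.400; ATF3 BCL7 shRNA 25.560; HPRT1 control shRNA 18.280; HPRT1 BCL7 shRNA 17.790
ΔCt(control shRNA) = 26.400 − 18.280 = 8.120
ΔCt(BCL7 shRNA) = 25.560 − 17.790 = 7.770
ΔΔCt = 7.770 − 8.120 = -0.350
Fold change = 2^(−(-0.350)) = 2^0.350 = 1.2746

1.275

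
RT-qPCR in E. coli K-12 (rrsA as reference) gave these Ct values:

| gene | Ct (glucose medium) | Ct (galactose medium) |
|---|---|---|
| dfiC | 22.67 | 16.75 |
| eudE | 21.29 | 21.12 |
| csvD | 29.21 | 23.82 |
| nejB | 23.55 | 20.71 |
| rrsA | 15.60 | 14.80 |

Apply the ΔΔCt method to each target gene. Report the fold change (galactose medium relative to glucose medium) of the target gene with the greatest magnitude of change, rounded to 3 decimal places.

34.776

dfiC: ΔΔCt = (16.75−14.80) − (22.67−15.60) = 1.95 − 7.07 = -5.12; fold change = 2^5.12 = 34.776
eudE: ΔΔCt = (21.12−14.80) − (21.29−15.60) = 6.32 − 5.69 = 0.63; fold change = 2^-0.63 = 0.646
csvD: ΔΔCt = (23.82−14.80) − (29.21−15.60) = 9.02 − 13.61 = -4.59; fold change = 2^4.59 = 24.084
nejB: ΔΔCt = (20.71−14.80) − (23.55−15.60) = 5.91 − 7.95 = -2.04; fold change = 2^2.04 = 4.112
dfiC has the largest |ΔΔCt| = 5.12.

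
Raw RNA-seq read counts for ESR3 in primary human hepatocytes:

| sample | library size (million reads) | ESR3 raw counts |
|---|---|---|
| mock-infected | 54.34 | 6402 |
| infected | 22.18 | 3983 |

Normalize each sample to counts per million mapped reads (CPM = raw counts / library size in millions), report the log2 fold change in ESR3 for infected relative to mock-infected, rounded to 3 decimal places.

0.608

CPM(mock-infected) = 6402 / 54.34 = 117.8138
CPM(infected) = 3983 / 22.18 = 179.5762
Fold change = 179.5762 / 117.8138 = 1.52424
log2(1.52424) = 0.6081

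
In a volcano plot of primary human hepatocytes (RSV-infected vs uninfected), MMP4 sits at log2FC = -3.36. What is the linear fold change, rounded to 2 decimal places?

0.10

Fold change = 2^(-3.36) = 0.097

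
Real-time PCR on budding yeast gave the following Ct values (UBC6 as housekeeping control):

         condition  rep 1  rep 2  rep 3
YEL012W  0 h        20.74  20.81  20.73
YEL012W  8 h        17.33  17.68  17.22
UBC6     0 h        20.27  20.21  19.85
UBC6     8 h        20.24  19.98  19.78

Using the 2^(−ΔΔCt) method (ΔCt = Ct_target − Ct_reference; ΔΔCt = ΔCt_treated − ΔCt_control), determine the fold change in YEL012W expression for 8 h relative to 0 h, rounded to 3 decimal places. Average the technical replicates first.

9.448

Mean Ct: YEL012W 0 h 20.760; YEL012W 8 h 17.410; UBC6 0 h 20.110; UBC6 8 h 20.000
ΔCt(0 h) = 20.760 − 20.110 = 0.650
ΔCt(8 h) = 17.410 − 20.000 = -2.590
ΔΔCt = -2.590 − 0.650 = -3.240
Fold change = 2^(−(-3.240)) = 2^3.240 = 9.4479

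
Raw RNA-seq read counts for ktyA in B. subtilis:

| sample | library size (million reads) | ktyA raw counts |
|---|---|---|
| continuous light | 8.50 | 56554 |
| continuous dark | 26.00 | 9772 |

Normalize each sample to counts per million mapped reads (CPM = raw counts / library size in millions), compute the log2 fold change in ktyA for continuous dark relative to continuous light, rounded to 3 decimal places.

-4.146

CPM(continuous light) = 56554 / 8.50 = 6653.4118
CPM(continuous dark) = 9772 / 26.00 = 375.8462
Fold change = 375.8462 / 6653.4118 = 0.05649
log2(0.05649) = -4.1459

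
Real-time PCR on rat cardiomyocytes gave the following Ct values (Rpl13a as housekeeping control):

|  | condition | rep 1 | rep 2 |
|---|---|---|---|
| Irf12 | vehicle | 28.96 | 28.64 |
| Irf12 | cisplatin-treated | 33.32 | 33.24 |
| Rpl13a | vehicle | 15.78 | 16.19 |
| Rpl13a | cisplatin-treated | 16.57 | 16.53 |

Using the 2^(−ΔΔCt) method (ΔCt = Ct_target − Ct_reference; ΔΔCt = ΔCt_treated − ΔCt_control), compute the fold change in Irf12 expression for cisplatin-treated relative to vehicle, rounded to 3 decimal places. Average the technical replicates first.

0.066

Mean Ct: Irf12 vehicle 28.800; Irf12 cisplatin-treated 33.280; Rpl13a vehicle 15.985; Rpl13a cisplatin-treated 16.550
ΔCt(vehicle) = 28.800 − 15.985 = 12.815
ΔCt(cisplatin-treated) = 33.280 − 16.550 = 16.730
ΔΔCt = 16.730 − 12.815 = 3.915
Fold change = 2^(−3.915) = 0.0663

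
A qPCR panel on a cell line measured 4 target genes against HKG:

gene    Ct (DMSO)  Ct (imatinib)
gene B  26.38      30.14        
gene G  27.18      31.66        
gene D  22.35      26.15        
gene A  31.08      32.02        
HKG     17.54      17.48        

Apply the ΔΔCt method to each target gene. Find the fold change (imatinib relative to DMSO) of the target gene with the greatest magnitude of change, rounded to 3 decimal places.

0.043

gene B: ΔΔCt = (30.14−17.48) − (26.38−17.54) = 12.66 − 8.84 = 3.82; fold change = 2^-3.82 = 0.071
gene G: ΔΔCt = (31.66−17.48) − (27.18−17.54) = 14.18 − 9.64 = 4.54; fold change = 2^-4.54 = 0.043
gene D: ΔΔCt = (26.15−17.48) − (22.35−17.54) = 8.67 − 4.81 = 3.86; fold change = 2^-3.86 = 0.069
gene A: ΔΔCt = (32.02−17.48) − (31.08−17.54) = 14.54 − 13.54 = 1.00; fold change = 2^-1.00 = 0.500
gene G has the largest |ΔΔCt| = 4.54.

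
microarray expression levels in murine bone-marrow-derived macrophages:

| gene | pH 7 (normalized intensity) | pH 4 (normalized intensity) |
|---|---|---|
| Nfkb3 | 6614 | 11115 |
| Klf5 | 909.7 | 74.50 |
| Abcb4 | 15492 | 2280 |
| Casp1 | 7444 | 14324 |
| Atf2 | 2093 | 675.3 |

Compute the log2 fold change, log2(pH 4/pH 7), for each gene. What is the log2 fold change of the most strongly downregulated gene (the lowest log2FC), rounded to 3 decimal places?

log2(11115/6614) = 0.749  (Nfkb3)
log2(74.50/909.7) = -3.610  (Klf5)
log2(2280/15492) = -2.764  (Abcb4)
log2(14324/7444) = 0.944  (Casp1)
log2(675.3/2093) = -1.632  (Atf2)
Klf5 is most strongly downregulated.

-3.610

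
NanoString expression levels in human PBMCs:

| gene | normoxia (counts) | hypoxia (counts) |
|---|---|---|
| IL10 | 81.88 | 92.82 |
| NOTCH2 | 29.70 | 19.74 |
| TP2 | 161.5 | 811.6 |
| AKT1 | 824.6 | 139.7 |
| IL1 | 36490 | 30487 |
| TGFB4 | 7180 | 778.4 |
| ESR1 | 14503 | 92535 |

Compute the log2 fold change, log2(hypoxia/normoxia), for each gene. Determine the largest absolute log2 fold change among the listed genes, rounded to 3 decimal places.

log2(92.82/81.88) = 0.181  (IL10)
log2(19.74/29.70) = -0.589  (NOTCH2)
log2(811.6/161.5) = 2.329  (TP2)
log2(139.7/824.6) = -2.561  (AKT1)
log2(30487/36490) = -0.259  (IL1)
log2(778.4/7180) = -3.205  (TGFB4)
log2(92535/14503) = 2.674  (ESR1)
The largest magnitude belongs to TGFB4.

3.205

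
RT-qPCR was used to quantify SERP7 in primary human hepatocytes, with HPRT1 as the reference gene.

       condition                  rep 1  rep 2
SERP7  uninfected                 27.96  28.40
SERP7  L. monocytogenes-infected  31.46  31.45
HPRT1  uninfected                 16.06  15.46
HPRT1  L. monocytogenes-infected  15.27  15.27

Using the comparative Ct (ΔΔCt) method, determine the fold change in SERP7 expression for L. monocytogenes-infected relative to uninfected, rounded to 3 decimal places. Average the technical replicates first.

0.074

Mean Ct: SERP7 uninfected 28.180; SERP7 L. monocytogenes-infected 31.455; HPRT1 uninfected 15.760; HPRT1 L. monocytogenes-infected 15.270
ΔCt(uninfected) = 28.180 − 15.760 = 12.420
ΔCt(L. monocytogenes-infected) = 31.455 − 15.270 = 16.185
ΔΔCt = 16.185 − 12.420 = 3.765
Fold change = 2^(−3.765) = 0.0736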